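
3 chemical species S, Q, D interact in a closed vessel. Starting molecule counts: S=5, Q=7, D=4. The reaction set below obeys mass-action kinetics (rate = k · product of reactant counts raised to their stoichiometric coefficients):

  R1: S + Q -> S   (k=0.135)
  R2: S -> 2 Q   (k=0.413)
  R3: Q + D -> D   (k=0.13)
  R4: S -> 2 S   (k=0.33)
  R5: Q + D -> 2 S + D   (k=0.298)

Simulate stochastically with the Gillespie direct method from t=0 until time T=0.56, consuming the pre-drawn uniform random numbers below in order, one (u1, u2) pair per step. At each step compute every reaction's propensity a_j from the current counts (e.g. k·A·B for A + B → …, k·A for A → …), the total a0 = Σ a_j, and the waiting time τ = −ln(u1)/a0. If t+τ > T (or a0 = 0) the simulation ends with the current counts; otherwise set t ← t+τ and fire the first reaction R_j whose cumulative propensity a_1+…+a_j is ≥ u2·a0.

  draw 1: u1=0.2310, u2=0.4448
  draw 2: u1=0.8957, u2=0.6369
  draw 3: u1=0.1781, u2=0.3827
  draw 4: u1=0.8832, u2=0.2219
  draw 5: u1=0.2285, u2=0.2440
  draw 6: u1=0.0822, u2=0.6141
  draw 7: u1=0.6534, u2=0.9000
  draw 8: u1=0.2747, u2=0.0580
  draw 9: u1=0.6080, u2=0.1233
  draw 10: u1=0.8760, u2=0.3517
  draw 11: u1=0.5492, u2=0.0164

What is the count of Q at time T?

Q at T = 4

t=0.000: S=5 Q=7 D=4
Draw 1: a1=4.725, a2=2.065, a3=3.640, a4=1.650, a5=8.344, a0=20.424; τ=−ln(0.2310)/20.424=0.072 → t=0.072; u2·a0=0.4448·20.424=9.085; a1+a2=6.790 < 9.085 ≤ a1+…+a3=10.430 → R3 fires; S=5 Q=6 D=4
Draw 2: a1=4.050, a2=2.065, a3=3.120, a4=1.650, a5=7.152, a0=18.037; τ=−ln(0.8957)/18.037=0.006 → t=0.078; u2·a0=0.6369·18.037=11.488; a1+…+a4=10.885 < 11.488 ≤ a1+…+a5=18.037 → R5 fires; S=7 Q=5 D=4
Draw 3: a1=4.725, a2=2.891, a3=2.600, a4=2.310, a5=5.960, a0=18.486; τ=−ln(0.1781)/18.486=0.093 → t=0.171; u2·a0=0.3827·18.486=7.075; a1=4.725 < 7.075 ≤ a1+a2=7.616 → R2 fires; S=6 Q=7 D=4
Draw 4: a1=5.670, a2=2.478, a3=3.640, a4=1.980, a5=8.344, a0=22.112; τ=−ln(0.8832)/22.112=0.006 → t=0.177; u2·a0=0.2219·22.112=4.907 ≤ a1=5.670 → R1 fires; S=6 Q=6 D=4
Draw 5: a1=4.860, a2=2.478, a3=3.120, a4=1.980, a5=7.152, a0=19.590; τ=−ln(0.2285)/19.590=0.075 → t=0.252; u2·a0=0.2440·19.590=4.780 ≤ a1=4.860 → R1 fires; S=6 Q=5 D=4
Draw 6: a1=4.050, a2=2.478, a3=2.600, a4=1.980, a5=5.960, a0=17.068; τ=−ln(0.0822)/17.068=0.146 → t=0.399; u2·a0=0.6141·17.068=10.481; a1+…+a3=9.128 < 10.481 ≤ a1+…+a4=11.108 → R4 fires; S=7 Q=5 D=4
Draw 7: a1=4.725, a2=2.891, a3=2.600, a4=2.310, a5=5.960, a0=18.486; τ=−ln(0.6534)/18.486=0.023 → t=0.422; u2·a0=0.9000·18.486=16.637; a1+…+a4=12.526 < 16.637 ≤ a1+…+a5=18.486 → R5 fires; S=9 Q=4 D=4
Draw 8: a1=4.860, a2=3.717, a3=2.080, a4=2.970, a5=4.768, a0=18.395; τ=−ln(0.2747)/18.395=0.070 → t=0.492; u2·a0=0.0580·18.395=1.067 ≤ a1=4.860 → R1 fires; S=9 Q=3 D=4
Draw 9: a1=3.645, a2=3.717, a3=1.560, a4=2.970, a5=3.576, a0=15.468; τ=−ln(0.6080)/15.468=0.032 → t=0.524; u2·a0=0.1233·15.468=1.907 ≤ a1=3.645 → R1 fires; S=9 Q=2 D=4
Draw 10: a1=2.430, a2=3.717, a3=1.040, a4=2.970, a5=2.384, a0=12.541; τ=−ln(0.8760)/12.541=0.011 → t=0.535; u2·a0=0.3517·12.541=4.411; a1=2.430 < 4.411 ≤ a1+a2=6.147 → R2 fires; S=8 Q=4 D=4
Draw 11: a1=4.320, a2=3.304, a3=2.080, a4=2.640, a5=4.768, a0=17.112; τ=−ln(0.5492)/17.112=0.035 → t=0.570 > T=0.56: stop.
Read off Q at T=0.56: 4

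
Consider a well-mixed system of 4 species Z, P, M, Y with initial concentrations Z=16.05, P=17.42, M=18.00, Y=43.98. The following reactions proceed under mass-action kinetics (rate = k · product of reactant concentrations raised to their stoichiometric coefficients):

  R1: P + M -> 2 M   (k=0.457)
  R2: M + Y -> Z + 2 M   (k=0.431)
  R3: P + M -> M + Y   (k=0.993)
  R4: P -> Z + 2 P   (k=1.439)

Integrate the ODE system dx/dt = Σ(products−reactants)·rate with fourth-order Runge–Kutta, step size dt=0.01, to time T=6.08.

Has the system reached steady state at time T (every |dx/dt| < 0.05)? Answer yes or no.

RK4 with dt=0.01: 608 steps to T=6.08. Trajectory (selected grid times):
t=0.00: Z=16.05 P=17.42 M=18.00 Y=43.98
t=0.68: Z=72.99 P=0.00 M=80.01 Y=0.00
t=1.35: Z=72.99 P=0.00 M=80.01 Y=0.00
t=2.03: Z=72.99 P=0.00 M=80.01 Y=0.00
t=2.70: Z=72.99 P=0.00 M=80.01 Y=0.00
t=3.38: Z=72.99 P=0.00 M=80.01 Y=0.00
t=4.05: Z=72.99 P=0.00 M=80.01 Y=0.00
t=4.73: Z=72.99 P=0.00 M=80.01 Y=0.00
t=5.40: Z=72.99 P=0.00 M=80.01 Y=0.00
t=6.08: Z=72.99 P=0.00 M=80.01 Y=0.00
Rates at T: R1=0.0000, R2=0.0000, R3=0.0000, R4=0.0000
dx/dt at T (Σ net stoichiometry × rate): Z=+0.0000, P=-0.0000, M=+0.0000, Y=-0.0000
Largest |dx/dt| is |+0.0000| (Z) < 0.05 → steady.

Steady state at T: yes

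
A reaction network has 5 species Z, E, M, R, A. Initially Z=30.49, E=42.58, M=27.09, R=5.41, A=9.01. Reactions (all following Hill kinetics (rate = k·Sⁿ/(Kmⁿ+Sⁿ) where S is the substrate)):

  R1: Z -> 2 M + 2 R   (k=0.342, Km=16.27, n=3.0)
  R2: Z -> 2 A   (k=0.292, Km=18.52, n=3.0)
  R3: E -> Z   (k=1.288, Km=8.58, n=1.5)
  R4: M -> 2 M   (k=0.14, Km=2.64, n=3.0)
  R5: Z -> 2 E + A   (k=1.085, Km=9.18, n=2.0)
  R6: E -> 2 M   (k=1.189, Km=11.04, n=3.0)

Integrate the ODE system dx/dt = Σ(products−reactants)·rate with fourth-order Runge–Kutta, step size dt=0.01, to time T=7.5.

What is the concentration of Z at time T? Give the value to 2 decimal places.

Z at T = 27.98

RK4 with dt=0.01: 750 steps to T=7.5. Trajectory (selected grid times):
t=0.00: Z=30.49 E=42.58 M=27.09 R=5.41 A=9.01
t=0.83: Z=30.20 E=42.28 M=29.64 R=5.90 A=10.23
t=1.67: Z=29.91 E=41.98 M=32.21 R=6.40 A=11.46
t=2.50: Z=29.63 E=41.67 M=34.76 R=6.89 A=12.67
t=3.33: Z=29.35 E=41.37 M=37.30 R=7.37 A=13.88
t=4.17: Z=29.07 E=41.06 M=39.86 R=7.86 A=15.10
t=5.00: Z=28.79 E=40.75 M=42.40 R=8.34 A=16.31
t=5.83: Z=28.52 E=40.44 M=44.93 R=8.82 A=17.50
t=6.67: Z=28.24 E=40.13 M=47.49 R=9.31 A=18.71
t=7.50: Z=27.98 E=39.82 M=50.01 R=9.78 A=19.90
Read off Z at T=7.5: 27.98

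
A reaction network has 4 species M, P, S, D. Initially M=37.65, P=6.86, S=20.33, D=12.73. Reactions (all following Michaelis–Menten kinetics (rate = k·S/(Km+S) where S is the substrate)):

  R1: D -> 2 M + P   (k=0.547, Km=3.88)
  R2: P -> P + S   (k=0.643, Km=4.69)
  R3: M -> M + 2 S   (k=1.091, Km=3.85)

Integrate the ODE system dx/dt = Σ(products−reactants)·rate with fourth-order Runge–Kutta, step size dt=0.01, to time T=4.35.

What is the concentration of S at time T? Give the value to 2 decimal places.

RK4 with dt=0.01: 435 steps to T=4.35. Trajectory (selected grid times):
t=0.00: M=37.65 P=6.86 S=20.33 D=12.73
t=0.48: M=38.05 P=7.06 S=21.47 D=12.53
t=0.97: M=38.46 P=7.27 S=22.63 D=12.32
t=1.45: M=38.86 P=7.46 S=23.77 D=12.13
t=1.93: M=39.26 P=7.66 S=24.91 D=11.93
t=2.42: M=39.66 P=7.86 S=26.08 D=11.73
t=2.90: M=40.05 P=8.06 S=27.23 D=11.53
t=3.38: M=40.45 P=8.26 S=28.38 D=11.33
t=3.87: M=40.84 P=8.46 S=29.56 D=11.13
t=4.35: M=41.23 P=8.65 S=30.72 D=10.94
Read off S at T=4.35: 30.72

S at T = 30.72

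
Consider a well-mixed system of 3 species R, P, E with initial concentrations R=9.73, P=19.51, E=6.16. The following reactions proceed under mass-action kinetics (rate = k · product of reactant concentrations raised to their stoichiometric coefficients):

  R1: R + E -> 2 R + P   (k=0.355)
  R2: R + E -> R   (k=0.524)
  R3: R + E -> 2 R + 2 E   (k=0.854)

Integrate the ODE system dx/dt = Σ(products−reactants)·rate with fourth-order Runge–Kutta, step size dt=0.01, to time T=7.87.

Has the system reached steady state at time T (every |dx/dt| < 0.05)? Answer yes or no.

Steady state at T: yes

RK4 with dt=0.01: 787 steps to T=7.87. Trajectory (selected grid times):
t=0.00: R=9.73 P=19.51 E=6.16
t=0.87: R=296.36 P=103.67 E=0.23
t=1.75: R=307.61 P=106.98 E=0.00
t=2.62: R=307.63 P=106.98 E=0.00
t=3.50: R=307.63 P=106.98 E=0.00
t=4.37: R=307.63 P=106.98 E=0.00
t=5.25: R=307.63 P=106.98 E=0.00
t=6.12: R=307.63 P=106.98 E=0.00
t=7.00: R=307.63 P=106.98 E=0.00
t=7.87: R=307.63 P=106.98 E=0.00
Rates at T: R1=0.0000, R2=0.0000, R3=0.0000
dx/dt at T (Σ net stoichiometry × rate): R=+0.0000, P=+0.0000, E=-0.0000
Largest |dx/dt| is |+0.0000| (R) < 0.05 → steady.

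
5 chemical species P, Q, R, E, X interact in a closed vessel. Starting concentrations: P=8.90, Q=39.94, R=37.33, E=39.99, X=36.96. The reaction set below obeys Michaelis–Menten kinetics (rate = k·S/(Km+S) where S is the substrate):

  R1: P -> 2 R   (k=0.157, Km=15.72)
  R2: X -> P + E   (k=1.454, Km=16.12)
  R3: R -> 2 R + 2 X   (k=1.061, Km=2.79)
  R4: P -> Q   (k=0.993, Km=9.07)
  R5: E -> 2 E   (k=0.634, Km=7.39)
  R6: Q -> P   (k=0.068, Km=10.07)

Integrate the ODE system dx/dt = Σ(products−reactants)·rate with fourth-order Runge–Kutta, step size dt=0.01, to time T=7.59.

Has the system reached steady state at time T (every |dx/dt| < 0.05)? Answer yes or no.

RK4 with dt=0.01: 759 steps to T=7.59. Trajectory (selected grid times):
t=0.00: P=8.90 Q=39.94 R=37.33 E=39.99 X=36.96
t=0.84: P=9.33 Q=40.31 R=38.26 E=41.29 X=37.77
t=1.69: P=9.76 Q=40.70 R=39.20 E=42.62 X=38.58
t=2.53: P=10.19 Q=41.09 R=40.13 E=43.94 X=39.38
t=3.37: P=10.60 Q=41.49 R=41.07 E=45.27 X=40.18
t=4.22: P=11.02 Q=41.90 R=42.03 E=46.61 X=40.99
t=5.06: P=11.43 Q=42.32 R=42.97 E=47.95 X=41.78
t=5.90: P=11.83 Q=42.74 R=43.92 E=49.30 X=42.57
t=6.75: P=12.24 Q=43.17 R=44.89 E=50.67 X=43.37
t=7.59: P=12.64 Q=43.61 R=45.84 E=52.03 X=44.16
Rates at T: R1=0.0700, R2=1.0651, R3=1.0001, R4=0.5781, R5=0.5551, R6=0.0552
dx/dt at T (Σ net stoichiometry × rate): P=+0.4723, Q=+0.5229, R=+1.1401, E=+1.6203, X=+0.9351
Largest |dx/dt| is |+1.6203| (E) ≥ 0.05 → not steady.

Steady state at T: no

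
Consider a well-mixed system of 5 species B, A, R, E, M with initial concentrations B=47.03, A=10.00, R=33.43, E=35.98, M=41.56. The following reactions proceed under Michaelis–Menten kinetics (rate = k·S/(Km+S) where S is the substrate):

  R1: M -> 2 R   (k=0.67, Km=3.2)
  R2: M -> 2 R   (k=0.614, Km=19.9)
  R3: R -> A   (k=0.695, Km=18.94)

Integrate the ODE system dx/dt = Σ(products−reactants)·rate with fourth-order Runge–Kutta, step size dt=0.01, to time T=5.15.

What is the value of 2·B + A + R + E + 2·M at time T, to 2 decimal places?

Value at T = 256.59

Check how each reaction changes W = 2·B + A + R + E + 2·M (weight of products minus weight of reactants):
R1: M -> 2 R: (1·2) − (2·1) = 2 − 2 = 0
R2: M -> 2 R: (1·2) − (2·1) = 2 − 2 = 0
R3: R -> A: (1·1) − (1·1) = 1 − 1 = 0
Every reaction leaves W unchanged, so W is conserved and no simulation is needed: W(T) = W(0) = 2·47.03 + 10.00 + 33.43 + 35.98 + 2·41.56 = 256.59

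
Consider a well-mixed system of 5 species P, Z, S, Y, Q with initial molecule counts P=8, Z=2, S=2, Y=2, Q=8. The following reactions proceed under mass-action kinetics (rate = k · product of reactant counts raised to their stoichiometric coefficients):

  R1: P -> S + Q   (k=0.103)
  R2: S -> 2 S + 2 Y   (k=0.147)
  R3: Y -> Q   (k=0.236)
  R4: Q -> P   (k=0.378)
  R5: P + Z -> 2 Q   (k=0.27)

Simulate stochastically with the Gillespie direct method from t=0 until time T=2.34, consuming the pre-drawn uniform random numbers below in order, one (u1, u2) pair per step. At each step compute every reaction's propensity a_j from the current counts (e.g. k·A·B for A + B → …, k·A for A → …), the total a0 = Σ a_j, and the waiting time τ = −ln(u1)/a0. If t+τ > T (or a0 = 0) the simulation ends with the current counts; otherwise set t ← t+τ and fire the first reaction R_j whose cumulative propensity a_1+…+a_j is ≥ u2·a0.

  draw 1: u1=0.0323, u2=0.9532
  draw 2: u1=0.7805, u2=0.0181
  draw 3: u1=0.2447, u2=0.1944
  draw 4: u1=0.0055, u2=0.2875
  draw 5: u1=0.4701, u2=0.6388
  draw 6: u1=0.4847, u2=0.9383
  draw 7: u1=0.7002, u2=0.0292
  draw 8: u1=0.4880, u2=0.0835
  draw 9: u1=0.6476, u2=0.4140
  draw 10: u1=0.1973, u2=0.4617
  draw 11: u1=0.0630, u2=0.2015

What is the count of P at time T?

P at T = 7

t=0.000: P=8 Z=2 S=2 Y=2 Q=8
Draw 1: a1=0.824, a2=0.294, a3=0.472, a4=3.024, a5=4.320, a0=8.934; τ=−ln(0.0323)/8.934=0.384 → t=0.384; u2·a0=0.9532·8.934=8.516; a1+…+a4=4.614 < 8.516 ≤ a1+…+a5=8.934 → R5 fires; P=7 Z=1 S=2 Y=2 Q=10
Draw 2: a1=0.721, a2=0.294, a3=0.472, a4=3.780, a5=1.890, a0=7.157; τ=−ln(0.7805)/7.157=0.035 → t=0.419; u2·a0=0.0181·7.157=0.130 ≤ a1=0.721 → R1 fires; P=6 Z=1 S=3 Y=2 Q=11
Draw 3: a1=0.618, a2=0.441, a3=0.472, a4=4.158, a5=1.620, a0=7.309; τ=−ln(0.2447)/7.309=0.193 → t=0.611; u2·a0=0.1944·7.309=1.421; a1+a2=1.059 < 1.421 ≤ a1+…+a3=1.531 → R3 fires; P=6 Z=1 S=3 Y=1 Q=12
Draw 4: a1=0.618, a2=0.441, a3=0.236, a4=4.536, a5=1.620, a0=7.451; τ=−ln(0.0055)/7.451=0.698 → t=1.310; u2·a0=0.2875·7.451=2.142; a1+…+a3=1.295 < 2.142 ≤ a1+…+a4=5.831 → R4 fires; P=7 Z=1 S=3 Y=1 Q=11
Draw 5: a1=0.721, a2=0.441, a3=0.236, a4=4.158, a5=1.890, a0=7.446; τ=−ln(0.4701)/7.446=0.101 → t=1.411; u2·a0=0.6388·7.446=4.757; a1+…+a3=1.398 < 4.757 ≤ a1+…+a4=5.556 → R4 fires; P=8 Z=1 S=3 Y=1 Q=10
Draw 6: a1=0.824, a2=0.441, a3=0.236, a4=3.780, a5=2.160, a0=7.441; τ=−ln(0.4847)/7.441=0.097 → t=1.508; u2·a0=0.9383·7.441=6.982; a1+…+a4=5.281 < 6.982 ≤ a1+…+a5=7.441 → R5 fires; P=7 Z=0 S=3 Y=1 Q=12
Draw 7: a1=0.721, a2=0.441, a3=0.236, a4=4.536, a5=0.000, a0=5.934; τ=−ln(0.7002)/5.934=0.060 → t=1.569; u2·a0=0.0292·5.934=0.173 ≤ a1=0.721 → R1 fires; P=6 Z=0 S=4 Y=1 Q=13
Draw 8: a1=0.618, a2=0.588, a3=0.236, a4=4.914, a5=0.000, a0=6.356; τ=−ln(0.4880)/6.356=0.113 → t=1.681; u2·a0=0.0835·6.356=0.531 ≤ a1=0.618 → R1 fires; P=5 Z=0 S=5 Y=1 Q=14
Draw 9: a1=0.515, a2=0.735, a3=0.236, a4=5.292, a5=0.000, a0=6.778; τ=−ln(0.6476)/6.778=0.064 → t=1.745; u2·a0=0.4140·6.778=2.806; a1+…+a3=1.486 < 2.806 ≤ a1+…+a4=6.778 → R4 fires; P=6 Z=0 S=5 Y=1 Q=13
Draw 10: a1=0.618, a2=0.735, a3=0.236, a4=4.914, a5=0.000, a0=6.503; τ=−ln(0.1973)/6.503=0.250 → t=1.995; u2·a0=0.4617·6.503=3.002; a1+…+a3=1.589 < 3.002 ≤ a1+…+a4=6.503 → R4 fires; P=7 Z=0 S=5 Y=1 Q=12
Draw 11: a1=0.721, a2=0.735, a3=0.236, a4=4.536, a5=0.000, a0=6.228; τ=−ln(0.0630)/6.228=0.444 → t=2.439 > T=2.34: stop.
Read off P at T=2.34: 7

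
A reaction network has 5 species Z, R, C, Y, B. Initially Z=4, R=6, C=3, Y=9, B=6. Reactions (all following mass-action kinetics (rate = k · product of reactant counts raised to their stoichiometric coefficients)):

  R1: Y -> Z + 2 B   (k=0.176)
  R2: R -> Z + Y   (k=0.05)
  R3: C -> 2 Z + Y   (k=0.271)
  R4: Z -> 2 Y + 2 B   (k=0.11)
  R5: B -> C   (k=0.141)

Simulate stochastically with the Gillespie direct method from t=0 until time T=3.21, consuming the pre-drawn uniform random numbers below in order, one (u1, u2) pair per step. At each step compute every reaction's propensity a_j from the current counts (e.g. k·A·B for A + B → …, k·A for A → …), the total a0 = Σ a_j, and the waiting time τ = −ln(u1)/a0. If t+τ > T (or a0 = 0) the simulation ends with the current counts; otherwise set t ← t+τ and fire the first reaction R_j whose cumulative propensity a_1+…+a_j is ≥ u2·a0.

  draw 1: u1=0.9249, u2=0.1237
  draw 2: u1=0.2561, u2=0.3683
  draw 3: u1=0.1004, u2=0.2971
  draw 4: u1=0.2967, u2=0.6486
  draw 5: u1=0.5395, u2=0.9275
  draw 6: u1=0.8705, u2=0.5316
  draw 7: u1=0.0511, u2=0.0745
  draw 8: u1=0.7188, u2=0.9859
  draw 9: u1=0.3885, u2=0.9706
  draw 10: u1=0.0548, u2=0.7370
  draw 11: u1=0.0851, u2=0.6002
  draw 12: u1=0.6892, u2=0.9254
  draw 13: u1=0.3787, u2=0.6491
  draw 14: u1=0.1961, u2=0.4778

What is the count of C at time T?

C at T = 6

t=0.000: Z=4 R=6 C=3 Y=9 B=6
Draw 1: a1=1.584, a2=0.300, a3=0.813, a4=0.440, a5=0.846, a0=3.983; τ=−ln(0.9249)/3.983=0.020 → t=0.020; u2·a0=0.1237·3.983=0.493 ≤ a1=1.584 → R1 fires; Z=5 R=6 C=3 Y=8 B=8
Draw 2: a1=1.408, a2=0.300, a3=0.813, a4=0.550, a5=1.128, a0=4.199; τ=−ln(0.2561)/4.199=0.324 → t=0.344; u2·a0=0.3683·4.199=1.546; a1=1.408 < 1.546 ≤ a1+a2=1.708 → R2 fires; Z=6 R=5 C=3 Y=9 B=8
Draw 3: a1=1.584, a2=0.250, a3=0.813, a4=0.660, a5=1.128, a0=4.435; τ=−ln(0.1004)/4.435=0.518 → t=0.862; u2·a0=0.2971·4.435=1.318 ≤ a1=1.584 → R1 fires; Z=7 R=5 C=3 Y=8 B=10
Draw 4: a1=1.408, a2=0.250, a3=0.813, a4=0.770, a5=1.410, a0=4.651; τ=−ln(0.2967)/4.651=0.261 → t=1.124; u2·a0=0.6486·4.651=3.017; a1+…+a3=2.471 < 3.017 ≤ a1+…+a4=3.241 → R4 fires; Z=6 R=5 C=3 Y=10 B=12
Draw 5: a1=1.760, a2=0.250, a3=0.813, a4=0.660, a5=1.692, a0=5.175; τ=−ln(0.5395)/5.175=0.119 → t=1.243; u2·a0=0.9275·5.175=4.800; a1+…+a4=3.483 < 4.800 ≤ a1+…+a5=5.175 → R5 fires; Z=6 R=5 C=4 Y=10 B=11
Draw 6: a1=1.760, a2=0.250, a3=1.084, a4=0.660, a5=1.551, a0=5.305; τ=−ln(0.8705)/5.305=0.026 → t=1.269; u2·a0=0.5316·5.305=2.820; a1+a2=2.010 < 2.820 ≤ a1+…+a3=3.094 → R3 fires; Z=8 R=5 C=3 Y=11 B=11
Draw 7: a1=1.936, a2=0.250, a3=0.813, a4=0.880, a5=1.551, a0=5.430; τ=−ln(0.0511)/5.430=0.548 → t=1.817; u2·a0=0.0745·5.430=0.405 ≤ a1=1.936 → R1 fires; Z=9 R=5 C=3 Y=10 B=13
Draw 8: a1=1.760, a2=0.250, a3=0.813, a4=0.990, a5=1.833, a0=5.646; τ=−ln(0.7188)/5.646=0.058 → t=1.875; u2·a0=0.9859·5.646=5.566; a1+…+a4=3.813 < 5.566 ≤ a1+…+a5=5.646 → R5 fires; Z=9 R=5 C=4 Y=10 B=12
Draw 9: a1=1.760, a2=0.250, a3=1.084, a4=0.990, a5=1.692, a0=5.776; τ=−ln(0.3885)/5.776=0.164 → t=2.039; u2·a0=0.9706·5.776=5.606; a1+…+a4=4.084 < 5.606 ≤ a1+…+a5=5.776 → R5 fires; Z=9 R=5 C=5 Y=10 B=11
Draw 10: a1=1.760, a2=0.250, a3=1.355, a4=0.990, a5=1.551, a0=5.906; τ=−ln(0.0548)/5.906=0.492 → t=2.530; u2·a0=0.7370·5.906=4.353; a1+…+a3=3.365 < 4.353 ≤ a1+…+a4=4.355 → R4 fires; Z=8 R=5 C=5 Y=12 B=13
Draw 11: a1=2.112, a2=0.250, a3=1.355, a4=0.880, a5=1.833, a0=6.430; τ=−ln(0.0851)/6.430=0.383 → t=2.914; u2·a0=0.6002·6.430=3.859; a1+…+a3=3.717 < 3.859 ≤ a1+…+a4=4.597 → R4 fires; Z=7 R=5 C=5 Y=14 B=15
Draw 12: a1=2.464, a2=0.250, a3=1.355, a4=0.770, a5=2.115, a0=6.954; τ=−ln(0.6892)/6.954=0.054 → t=2.967; u2·a0=0.9254·6.954=6.435; a1+…+a4=4.839 < 6.435 ≤ a1+…+a5=6.954 → R5 fires; Z=7 R=5 C=6 Y=14 B=14
Draw 13: a1=2.464, a2=0.250, a3=1.626, a4=0.770, a5=1.974, a0=7.084; τ=−ln(0.3787)/7.084=0.137 → t=3.104; u2·a0=0.6491·7.084=4.598; a1+…+a3=4.340 < 4.598 ≤ a1+…+a4=5.110 → R4 fires; Z=6 R=5 C=6 Y=16 B=16
Draw 14: a1=2.816, a2=0.250, a3=1.626, a4=0.660, a5=2.256, a0=7.608; τ=−ln(0.1961)/7.608=0.214 → t=3.318 > T=3.21: stop.
Read off C at T=3.21: 6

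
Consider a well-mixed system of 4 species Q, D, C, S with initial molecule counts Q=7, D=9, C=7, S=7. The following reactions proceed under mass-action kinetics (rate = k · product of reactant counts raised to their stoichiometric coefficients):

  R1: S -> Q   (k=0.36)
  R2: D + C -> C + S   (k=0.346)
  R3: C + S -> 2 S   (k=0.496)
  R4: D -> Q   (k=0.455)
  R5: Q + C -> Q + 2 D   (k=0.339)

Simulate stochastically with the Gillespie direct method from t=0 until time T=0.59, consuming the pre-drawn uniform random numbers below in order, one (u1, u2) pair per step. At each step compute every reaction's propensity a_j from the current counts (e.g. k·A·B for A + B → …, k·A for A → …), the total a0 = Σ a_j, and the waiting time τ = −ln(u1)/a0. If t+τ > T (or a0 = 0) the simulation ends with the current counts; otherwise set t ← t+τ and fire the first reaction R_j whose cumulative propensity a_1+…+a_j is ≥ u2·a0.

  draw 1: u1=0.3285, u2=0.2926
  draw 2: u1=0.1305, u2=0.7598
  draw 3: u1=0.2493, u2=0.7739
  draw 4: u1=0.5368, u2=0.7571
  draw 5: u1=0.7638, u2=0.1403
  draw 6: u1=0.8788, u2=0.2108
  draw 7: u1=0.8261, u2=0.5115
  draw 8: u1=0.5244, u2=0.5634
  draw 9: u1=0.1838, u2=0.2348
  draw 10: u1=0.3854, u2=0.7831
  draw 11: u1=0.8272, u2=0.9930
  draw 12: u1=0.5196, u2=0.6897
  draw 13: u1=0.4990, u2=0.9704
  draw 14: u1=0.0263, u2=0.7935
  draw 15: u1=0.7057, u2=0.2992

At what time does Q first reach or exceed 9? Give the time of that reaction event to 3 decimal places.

t=0.000: Q=7 D=9 C=7 S=7
Draw 1: a1=2.520, a2=21.798, a3=24.304, a4=4.095, a5=16.611, a0=69.328; τ=−ln(0.3285)/69.328=0.016 → t=0.016; u2·a0=0.2926·69.328=20.285; a1=2.520 < 20.285 ≤ a1+a2=24.318 → R2 fires; Q=7 D=8 C=7 S=8
Draw 2: a1=2.880, a2=19.376, a3=27.776, a4=3.640, a5=16.611, a0=70.283; τ=−ln(0.1305)/70.283=0.029 → t=0.045; u2·a0=0.7598·70.283=53.401; a1+…+a3=50.032 < 53.401 ≤ a1+…+a4=53.672 → R4 fires; Q=8 D=7 C=7 S=8
Draw 3: a1=2.880, a2=16.954, a3=27.776, a4=3.185, a5=18.984, a0=69.779; τ=−ln(0.2493)/69.779=0.020 → t=0.065; u2·a0=0.7739·69.779=54.002; a1+…+a4=50.795 < 54.002 ≤ a1+…+a5=69.779 → R5 fires; Q=8 D=9 C=6 S=8
Draw 4: a1=2.880, a2=18.684, a3=23.808, a4=4.095, a5=16.272, a0=65.739; τ=−ln(0.5368)/65.739=0.009 → t=0.074; u2·a0=0.7571·65.739=49.771; a1+…+a4=49.467 < 49.771 ≤ a1+…+a5=65.739 → R5 fires; Q=8 D=11 C=5 S=8
Draw 5: a1=2.880, a2=19.030, a3=19.840, a4=5.005, a5=13.560, a0=60.315; τ=−ln(0.7638)/60.315=0.004 → t=0.079; u2·a0=0.1403·60.315=8.462; a1=2.880 < 8.462 ≤ a1+a2=21.910 → R2 fires; Q=8 D=10 C=5 S=9
Draw 6: a1=3.240, a2=17.300, a3=22.320, a4=4.550, a5=13.560, a0=60.970; τ=−ln(0.8788)/60.970=0.002 → t=0.081; u2·a0=0.2108·60.970=12.852; a1=3.240 < 12.852 ≤ a1+a2=20.540 → R2 fires; Q=8 D=9 C=5 S=10
Draw 7: a1=3.600, a2=15.570, a3=24.800, a4=4.095, a5=13.560, a0=61.625; τ=−ln(0.8261)/61.625=0.003 → t=0.084; u2·a0=0.5115·61.625=31.521; a1+a2=19.170 < 31.521 ≤ a1+…+a3=43.970 → R3 fires; Q=8 D=9 C=4 S=11
Draw 8: a1=3.960, a2=12.456, a3=21.824, a4=4.095, a5=10.848, a0=53.183; τ=−ln(0.5244)/53.183=0.012 → t=0.096; u2·a0=0.5634·53.183=29.963; a1+a2=16.416 < 29.963 ≤ a1+…+a3=38.240 → R3 fires; Q=8 D=9 C=3 S=12
Draw 9: a1=4.320, a2=9.342, a3=17.856, a4=4.095, a5=8.136, a0=43.749; τ=−ln(0.1838)/43.749=0.039 → t=0.135; u2·a0=0.2348·43.749=10.272; a1=4.320 < 10.272 ≤ a1+a2=13.662 → R2 fires; Q=8 D=8 C=3 S=13
Draw 10: a1=4.680, a2=8.304, a3=19.344, a4=3.640, a5=8.136, a0=44.104; τ=−ln(0.3854)/44.104=0.022 → t=0.157; u2·a0=0.7831·44.104=34.538; a1+…+a3=32.328 < 34.538 ≤ a1+…+a4=35.968 → R4 fires; Q=9 D=7 C=3 S=13
Draw 11: a1=4.680, a2=7.266, a3=19.344, a4=3.185, a5=9.153, a0=43.628; τ=−ln(0.8272)/43.628=0.004 → t=0.161; u2·a0=0.9930·43.628=43.323; a1+…+a4=34.475 < 43.323 ≤ a1+…+a5=43.628 → R5 fires; Q=9 D=9 C=2 S=13
Draw 12: a1=4.680, a2=6.228, a3=12.896, a4=4.095, a5=6.102, a0=34.001; τ=−ln(0.5196)/34.001=0.019 → t=0.180; u2·a0=0.6897·34.001=23.450; a1+a2=10.908 < 23.450 ≤ a1+…+a3=23.804 → R3 fires; Q=9 D=9 C=1 S=14
Draw 13: a1=5.040, a2=3.114, a3=6.944, a4=4.095, a5=3.051, a0=22.244; τ=−ln(0.4990)/22.244=0.031 → t=0.211; u2·a0=0.9704·22.244=21.586; a1+…+a4=19.193 < 21.586 ≤ a1+…+a5=22.244 → R5 fires; Q=9 D=11 C=0 S=14
Draw 14: a1=5.040, a2=0.000, a3=0.000, a4=5.005, a5=0.000, a0=10.045; τ=−ln(0.0263)/10.045=0.362 → t=0.574; u2·a0=0.7935·10.045=7.971; a1+…+a3=5.040 < 7.971 ≤ a1+…+a4=10.045 → R4 fires; Q=10 D=10 C=0 S=14
Draw 15: a1=5.040, a2=0.000, a3=0.000, a4=4.550, a5=0.000, a0=9.590; τ=−ln(0.7057)/9.590=0.036 → t=0.610 > T=0.59: stop.
Q first becomes ≥ 9 when it reaches 9 at the event at t=0.157.

Threshold first reached at t = 0.157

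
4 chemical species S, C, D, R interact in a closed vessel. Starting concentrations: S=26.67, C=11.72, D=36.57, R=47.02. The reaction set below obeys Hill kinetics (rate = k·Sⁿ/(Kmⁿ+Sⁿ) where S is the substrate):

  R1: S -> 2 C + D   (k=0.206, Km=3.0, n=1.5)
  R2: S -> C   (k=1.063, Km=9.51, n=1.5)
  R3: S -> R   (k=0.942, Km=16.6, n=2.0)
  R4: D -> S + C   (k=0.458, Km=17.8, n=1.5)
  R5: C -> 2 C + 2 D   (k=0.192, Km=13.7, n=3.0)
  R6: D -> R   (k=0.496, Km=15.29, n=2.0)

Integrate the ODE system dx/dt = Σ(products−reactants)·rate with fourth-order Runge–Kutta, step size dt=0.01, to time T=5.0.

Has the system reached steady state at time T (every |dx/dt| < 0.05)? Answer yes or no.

RK4 with dt=0.01: 500 steps to T=5.0. Trajectory (selected grid times):
t=0.00: S=26.67 C=11.72 D=36.57 R=47.02
t=0.56: S=25.88 C=12.67 D=36.34 R=47.63
t=1.11: S=25.12 C=13.60 D=36.13 R=48.23
t=1.67: S=24.36 C=14.55 D=35.93 R=48.83
t=2.22: S=23.62 C=15.48 D=35.74 R=49.41
t=2.78: S=22.88 C=16.42 D=35.56 R=49.99
t=3.33: S=22.16 C=17.35 D=35.39 R=50.56
t=3.89: S=21.44 C=18.30 D=35.22 R=51.13
t=4.44: S=20.75 C=19.22 D=35.07 R=51.68
t=5.00: S=20.06 C=20.16 D=34.92 R=52.23
Rates at T: R1=0.1947, R2=0.8014, R3=0.5592, R4=0.3358, R5=0.1462, R6=0.4162
dx/dt at T (Σ net stoichiometry × rate): S=-1.2195, C=+1.6728, D=-0.2649, R=+0.9753
Largest |dx/dt| is |+1.6728| (C) ≥ 0.05 → not steady.

Steady state at T: no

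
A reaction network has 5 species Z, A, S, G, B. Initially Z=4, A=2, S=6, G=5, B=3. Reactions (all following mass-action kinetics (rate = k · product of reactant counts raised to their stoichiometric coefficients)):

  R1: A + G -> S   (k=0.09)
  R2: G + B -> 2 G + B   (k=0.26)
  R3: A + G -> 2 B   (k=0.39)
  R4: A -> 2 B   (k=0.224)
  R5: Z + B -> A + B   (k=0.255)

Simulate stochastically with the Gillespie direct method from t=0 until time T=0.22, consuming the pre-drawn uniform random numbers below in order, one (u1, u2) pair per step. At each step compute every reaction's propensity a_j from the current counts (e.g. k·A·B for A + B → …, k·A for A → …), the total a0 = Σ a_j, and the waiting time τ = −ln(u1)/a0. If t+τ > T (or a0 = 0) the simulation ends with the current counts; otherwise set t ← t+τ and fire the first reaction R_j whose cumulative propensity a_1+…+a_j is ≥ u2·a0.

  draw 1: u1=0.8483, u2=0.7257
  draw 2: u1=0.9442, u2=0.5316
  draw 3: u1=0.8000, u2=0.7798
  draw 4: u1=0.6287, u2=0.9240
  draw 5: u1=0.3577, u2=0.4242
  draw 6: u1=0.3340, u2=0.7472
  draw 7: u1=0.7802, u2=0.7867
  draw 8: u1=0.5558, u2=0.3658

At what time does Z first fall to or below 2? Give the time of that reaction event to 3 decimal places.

t=0.000: Z=4 A=2 S=6 G=5 B=3
Draw 1: a1=0.900, a2=3.900, a3=3.900, a4=0.448, a5=3.060, a0=12.208; τ=−ln(0.8483)/12.208=0.013 → t=0.013; u2·a0=0.7257·12.208=8.859; a1+…+a3=8.700 < 8.859 ≤ a1+…+a4=9.148 → R4 fires; Z=4 A=1 S=6 G=5 B=5
Draw 2: a1=0.450, a2=6.500, a3=1.950, a4=0.224, a5=5.100, a0=14.224; τ=−ln(0.9442)/14.224=0.004 → t=0.018; u2·a0=0.5316·14.224=7.561; a1+a2=6.950 < 7.561 ≤ a1+…+a3=8.900 → R3 fires; Z=4 A=0 S=6 G=4 B=7
Draw 3: a1=0.000, a2=7.280, a3=0.000, a4=0.000, a5=7.140, a0=14.420; τ=−ln(0.8000)/14.420=0.015 → t=0.033; u2·a0=0.7798·14.420=11.245; a1+…+a4=7.280 < 11.245 ≤ a1+…+a5=14.420 → R5 fires; Z=3 A=1 S=6 G=4 B=7
Draw 4: a1=0.360, a2=7.280, a3=1.560, a4=0.224, a5=5.355, a0=14.779; τ=−ln(0.6287)/14.779=0.031 → t=0.064; u2·a0=0.9240·14.779=13.656; a1+…+a4=9.424 < 13.656 ≤ a1+…+a5=14.779 → R5 fires; Z=2 A=2 S=6 G=4 B=7
Draw 5: a1=0.720, a2=7.280, a3=3.120, a4=0.448, a5=3.570, a0=15.138; τ=−ln(0.3577)/15.138=0.068 → t=0.132; u2·a0=0.4242·15.138=6.422; a1=0.720 < 6.422 ≤ a1+a2=8.000 → R2 fires; Z=2 A=2 S=6 G=5 B=7
Draw 6: a1=0.900, a2=9.100, a3=3.900, a4=0.448, a5=3.570, a0=17.918; τ=−ln(0.3340)/17.918=0.061 → t=0.194; u2·a0=0.7472·17.918=13.388; a1+a2=10.000 < 13.388 ≤ a1+…+a3=13.900 → R3 fires; Z=2 A=1 S=6 G=4 B=9
Draw 7: a1=0.360, a2=9.360, a3=1.560, a4=0.224, a5=4.590, a0=16.094; τ=−ln(0.7802)/16.094=0.015 → t=0.209; u2·a0=0.7867·16.094=12.661; a1+…+a4=11.504 < 12.661 ≤ a1+…+a5=16.094 → R5 fires; Z=1 A=2 S=6 G=4 B=9
Draw 8: a1=0.720, a2=9.360, a3=3.120, a4=0.448, a5=2.295, a0=15.943; τ=−ln(0.5558)/15.943=0.037 → t=0.246 > T=0.22: stop.
Z first becomes ≤ 2 when it reaches 2 at the event at t=0.064.

Threshold first reached at t = 0.064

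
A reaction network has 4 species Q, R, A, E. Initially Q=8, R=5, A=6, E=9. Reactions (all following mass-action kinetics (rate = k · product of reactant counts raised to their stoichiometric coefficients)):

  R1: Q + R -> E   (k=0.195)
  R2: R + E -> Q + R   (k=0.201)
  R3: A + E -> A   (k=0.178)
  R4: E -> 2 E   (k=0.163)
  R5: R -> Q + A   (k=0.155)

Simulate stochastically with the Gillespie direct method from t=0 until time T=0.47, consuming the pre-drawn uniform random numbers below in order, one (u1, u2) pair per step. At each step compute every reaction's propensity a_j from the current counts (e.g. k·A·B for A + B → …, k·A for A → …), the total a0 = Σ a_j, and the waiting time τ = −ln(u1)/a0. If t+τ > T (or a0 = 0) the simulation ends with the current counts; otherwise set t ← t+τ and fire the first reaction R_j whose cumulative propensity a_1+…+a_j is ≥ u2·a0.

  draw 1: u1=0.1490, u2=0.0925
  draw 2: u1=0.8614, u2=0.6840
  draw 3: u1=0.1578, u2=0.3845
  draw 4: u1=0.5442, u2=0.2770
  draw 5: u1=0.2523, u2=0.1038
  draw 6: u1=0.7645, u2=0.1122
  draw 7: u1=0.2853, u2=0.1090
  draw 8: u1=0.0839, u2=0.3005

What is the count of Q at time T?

t=0.000: Q=8 R=5 A=6 E=9
Draw 1: a1=7.800, a2=9.045, a3=9.612, a4=1.467, a5=0.775, a0=28.699; τ=−ln(0.1490)/28.699=0.066 → t=0.066; u2·a0=0.0925·28.699=2.655 ≤ a1=7.800 → R1 fires; Q=7 R=4 A=6 E=10
Draw 2: a1=5.460, a2=8.040, a3=10.680, a4=1.630, a5=0.620, a0=26.430; τ=−ln(0.8614)/26.430=0.006 → t=0.072; u2·a0=0.6840·26.430=18.078; a1+a2=13.500 < 18.078 ≤ a1+…+a3=24.180 → R3 fires; Q=7 R=4 A=6 E=9
Draw 3: a1=5.460, a2=7.236, a3=9.612, a4=1.467, a5=0.620, a0=24.395; τ=−ln(0.1578)/24.395=0.076 → t=0.148; u2·a0=0.3845·24.395=9.380; a1=5.460 < 9.380 ≤ a1+a2=12.696 → R2 fires; Q=8 R=4 A=6 E=8
Draw 4: a1=6.240, a2=6.432, a3=8.544, a4=1.304, a5=0.620, a0=23.140; τ=−ln(0.5442)/23.140=0.026 → t=0.174; u2·a0=0.2770·23.140=6.410; a1=6.240 < 6.410 ≤ a1+a2=12.672 → R2 fires; Q=9 R=4 A=6 E=7
Draw 5: a1=7.020, a2=5.628, a3=7.476, a4=1.141, a5=0.620, a0=21.885; τ=−ln(0.2523)/21.885=0.063 → t=0.237; u2·a0=0.1038·21.885=2.272 ≤ a1=7.020 → R1 fires; Q=8 R=3 A=6 E=8
Draw 6: a1=4.680, a2=4.824, a3=8.544, a4=1.304, a5=0.465, a0=19.817; τ=−ln(0.7645)/19.817=0.014 → t=0.250; u2·a0=0.1122·19.817=2.223 ≤ a1=4.680 → R1 fires; Q=7 R=2 A=6 E=9
Draw 7: a1=2.730, a2=3.618, a3=9.612, a4=1.467, a5=0.310, a0=17.737; τ=−ln(0.2853)/17.737=0.071 → t=0.321; u2·a0=0.1090·17.737=1.933 ≤ a1=2.730 → R1 fires; Q=6 R=1 A=6 E=10
Draw 8: a1=1.170, a2=2.010, a3=10.680, a4=1.630, a5=0.155, a0=15.645; τ=−ln(0.0839)/15.645=0.158 → t=0.480 > T=0.47: stop.
Read off Q at T=0.47: 6

Q at T = 6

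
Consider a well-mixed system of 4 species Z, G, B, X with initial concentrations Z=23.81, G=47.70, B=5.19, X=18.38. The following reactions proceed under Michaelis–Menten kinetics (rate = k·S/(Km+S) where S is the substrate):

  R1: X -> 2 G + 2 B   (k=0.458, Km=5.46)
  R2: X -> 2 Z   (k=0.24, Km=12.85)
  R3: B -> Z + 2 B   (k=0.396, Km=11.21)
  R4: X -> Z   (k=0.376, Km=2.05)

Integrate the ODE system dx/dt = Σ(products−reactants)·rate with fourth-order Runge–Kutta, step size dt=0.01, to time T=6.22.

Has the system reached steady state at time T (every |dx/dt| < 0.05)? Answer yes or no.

RK4 with dt=0.01: 622 steps to T=6.22. Trajectory (selected grid times):
t=0.00: Z=23.81 G=47.70 B=5.19 X=18.38
t=0.69: Z=24.33 G=48.19 B=5.77 X=17.81
t=1.38: Z=24.85 G=48.67 B=6.34 X=17.24
t=2.07: Z=25.37 G=49.15 B=6.92 X=16.67
t=2.76: Z=25.89 G=49.62 B=7.50 X=16.11
t=3.46: Z=26.42 G=50.10 B=8.09 X=15.55
t=4.15: Z=26.95 G=50.56 B=8.68 X=15.00
t=4.84: Z=27.47 G=51.02 B=9.26 X=14.45
t=5.53: Z=28.00 G=51.48 B=9.84 X=13.91
t=6.22: Z=28.53 G=51.93 B=10.42 X=13.37
Rates at T: R1=0.3252, R2=0.1224, R3=0.1908, R4=0.3260
dx/dt at T (Σ net stoichiometry × rate): Z=+0.7616, G=+0.6504, B=+0.8412, X=-0.7736
Largest |dx/dt| is |+0.8412| (B) ≥ 0.05 → not steady.

Steady state at T: no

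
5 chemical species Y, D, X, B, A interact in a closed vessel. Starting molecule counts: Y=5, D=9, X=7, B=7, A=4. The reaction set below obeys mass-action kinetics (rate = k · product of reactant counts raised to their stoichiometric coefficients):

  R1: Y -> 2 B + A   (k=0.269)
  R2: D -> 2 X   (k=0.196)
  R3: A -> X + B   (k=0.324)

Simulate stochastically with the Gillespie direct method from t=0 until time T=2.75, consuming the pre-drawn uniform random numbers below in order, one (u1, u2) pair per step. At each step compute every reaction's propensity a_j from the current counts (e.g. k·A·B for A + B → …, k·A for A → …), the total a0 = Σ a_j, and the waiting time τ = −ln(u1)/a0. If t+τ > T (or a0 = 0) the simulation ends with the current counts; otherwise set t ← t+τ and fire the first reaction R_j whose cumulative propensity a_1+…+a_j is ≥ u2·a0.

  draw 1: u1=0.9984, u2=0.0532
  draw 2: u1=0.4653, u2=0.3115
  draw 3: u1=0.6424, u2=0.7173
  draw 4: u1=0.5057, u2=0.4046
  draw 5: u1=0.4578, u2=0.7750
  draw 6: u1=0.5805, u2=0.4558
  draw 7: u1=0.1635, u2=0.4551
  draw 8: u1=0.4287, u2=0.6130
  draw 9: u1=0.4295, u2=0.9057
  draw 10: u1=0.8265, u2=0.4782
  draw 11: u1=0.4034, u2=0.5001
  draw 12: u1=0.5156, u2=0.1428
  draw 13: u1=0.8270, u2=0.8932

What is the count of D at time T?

t=0.000: Y=5 D=9 X=7 B=7 A=4
Draw 1: a1=1.345, a2=1.764, a3=1.296, a0=4.405; τ=−ln(0.9984)/4.405=0.000 → t=0.000; u2·a0=0.0532·4.405=0.234 ≤ a1=1.345 → R1 fires; Y=4 D=9 X=7 B=9 A=5
Draw 2: a1=1.076, a2=1.764, a3=1.620, a0=4.460; τ=−ln(0.4653)/4.460=0.172 → t=0.172; u2·a0=0.3115·4.460=1.389; a1=1.076 < 1.389 ≤ a1+a2=2.840 → R2 fires; Y=4 D=8 X=9 B=9 A=5
Draw 3: a1=1.076, a2=1.568, a3=1.620, a0=4.264; τ=−ln(0.6424)/4.264=0.104 → t=0.276; u2·a0=0.7173·4.264=3.059; a1+a2=2.644 < 3.059 ≤ a1+…+a3=4.264 → R3 fires; Y=4 D=8 X=10 B=10 A=4
Draw 4: a1=1.076, a2=1.568, a3=1.296, a0=3.940; τ=−ln(0.5057)/3.940=0.173 → t=0.449; u2·a0=0.4046·3.940=1.594; a1=1.076 < 1.594 ≤ a1+a2=2.644 → R2 fires; Y=4 D=7 X=12 B=10 A=4
Draw 5: a1=1.076, a2=1.372, a3=1.296, a0=3.744; τ=−ln(0.4578)/3.744=0.209 → t=0.657; u2·a0=0.7750·3.744=2.902; a1+a2=2.448 < 2.902 ≤ a1+…+a3=3.744 → R3 fires; Y=4 D=7 X=13 B=11 A=3
Draw 6: a1=1.076, a2=1.372, a3=0.972, a0=3.420; τ=−ln(0.5805)/3.420=0.159 → t=0.816; u2·a0=0.4558·3.420=1.559; a1=1.076 < 1.559 ≤ a1+a2=2.448 → R2 fires; Y=4 D=6 X=15 B=11 A=3
Draw 7: a1=1.076, a2=1.176, a3=0.972, a0=3.224; τ=−ln(0.1635)/3.224=0.562 → t=1.378; u2·a0=0.4551·3.224=1.467; a1=1.076 < 1.467 ≤ a1+a2=2.252 → R2 fires; Y=4 D=5 X=17 B=11 A=3
Draw 8: a1=1.076, a2=0.980, a3=0.972, a0=3.028; τ=−ln(0.4287)/3.028=0.280 → t=1.658; u2·a0=0.6130·3.028=1.856; a1=1.076 < 1.856 ≤ a1+a2=2.056 → R2 fires; Y=4 D=4 X=19 B=11 A=3
Draw 9: a1=1.076, a2=0.784, a3=0.972, a0=2.832; τ=−ln(0.4295)/2.832=0.298 → t=1.956; u2·a0=0.9057·2.832=2.565; a1+a2=1.860 < 2.565 ≤ a1+…+a3=2.832 → R3 fires; Y=4 D=4 X=20 B=12 A=2
Draw 10: a1=1.076, a2=0.784, a3=0.648, a0=2.508; τ=−ln(0.8265)/2.508=0.076 → t=2.032; u2·a0=0.4782·2.508=1.199; a1=1.076 < 1.199 ≤ a1+a2=1.860 → R2 fires; Y=4 D=3 X=22 B=12 A=2
Draw 11: a1=1.076, a2=0.588, a3=0.648, a0=2.312; τ=−ln(0.4034)/2.312=0.393 → t=2.425; u2·a0=0.5001·2.312=1.156; a1=1.076 < 1.156 ≤ a1+a2=1.664 → R2 fires; Y=4 D=2 X=24 B=12 A=2
Draw 12: a1=1.076, a2=0.392, a3=0.648, a0=2.116; τ=−ln(0.5156)/2.116=0.313 → t=2.738; u2·a0=0.1428·2.116=0.302 ≤ a1=1.076 → R1 fires; Y=3 D=2 X=24 B=14 A=3
Draw 13: a1=0.807, a2=0.392, a3=0.972, a0=2.171; τ=−ln(0.8270)/2.171=0.087 → t=2.825 > T=2.75: stop.
Read off D at T=2.75: 2

D at T = 2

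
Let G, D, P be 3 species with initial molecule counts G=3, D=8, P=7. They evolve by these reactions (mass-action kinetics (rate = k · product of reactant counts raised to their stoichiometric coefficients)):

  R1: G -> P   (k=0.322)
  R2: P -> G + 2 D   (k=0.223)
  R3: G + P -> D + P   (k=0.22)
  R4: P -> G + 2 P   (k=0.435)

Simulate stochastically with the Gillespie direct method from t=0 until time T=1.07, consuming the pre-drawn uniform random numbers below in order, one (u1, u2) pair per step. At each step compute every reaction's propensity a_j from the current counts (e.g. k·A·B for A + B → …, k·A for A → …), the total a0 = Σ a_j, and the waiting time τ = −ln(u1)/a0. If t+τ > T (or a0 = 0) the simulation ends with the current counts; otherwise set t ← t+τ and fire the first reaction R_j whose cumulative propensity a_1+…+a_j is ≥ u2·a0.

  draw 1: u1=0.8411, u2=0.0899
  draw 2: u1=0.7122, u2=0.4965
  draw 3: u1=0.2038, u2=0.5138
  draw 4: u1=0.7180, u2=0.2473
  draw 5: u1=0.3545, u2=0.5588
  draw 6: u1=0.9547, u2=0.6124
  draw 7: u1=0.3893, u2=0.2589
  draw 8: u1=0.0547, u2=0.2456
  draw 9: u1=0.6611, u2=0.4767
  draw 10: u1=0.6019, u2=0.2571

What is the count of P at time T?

t=0.000: G=3 D=8 P=7
Draw 1: a1=0.966, a2=1.561, a3=4.620, a4=3.045, a0=10.192; τ=−ln(0.8411)/10.192=0.017 → t=0.017; u2·a0=0.0899·10.192=0.916 ≤ a1=0.966 → R1 fires; G=2 D=8 P=8
Draw 2: a1=0.644, a2=1.784, a3=3.520, a4=3.480, a0=9.428; τ=−ln(0.7122)/9.428=0.036 → t=0.053; u2·a0=0.4965·9.428=4.681; a1+a2=2.428 < 4.681 ≤ a1+…+a3=5.948 → R3 fires; G=1 D=9 P=8
Draw 3: a1=0.322, a2=1.784, a3=1.760, a4=3.480, a0=7.346; τ=−ln(0.2038)/7.346=0.217 → t=0.270; u2·a0=0.5138·7.346=3.774; a1+a2=2.106 < 3.774 ≤ a1+…+a3=3.866 → R3 fires; G=0 D=10 P=8
Draw 4: a1=0.000, a2=1.784, a3=0.000, a4=3.480, a0=5.264; τ=−ln(0.7180)/5.264=0.063 → t=0.332; u2·a0=0.2473·5.264=1.302; a1=0.000 < 1.302 ≤ a1+a2=1.784 → R2 fires; G=1 D=12 P=7
Draw 5: a1=0.322, a2=1.561, a3=1.540, a4=3.045, a0=6.468; τ=−ln(0.3545)/6.468=0.160 → t=0.493; u2·a0=0.5588·6.468=3.614; a1+…+a3=3.423 < 3.614 ≤ a1+…+a4=6.468 → R4 fires; G=2 D=12 P=8
Draw 6: a1=0.644, a2=1.784, a3=3.520, a4=3.480, a0=9.428; τ=−ln(0.9547)/9.428=0.005 → t=0.498; u2·a0=0.6124·9.428=5.774; a1+a2=2.428 < 5.774 ≤ a1+…+a3=5.948 → R3 fires; G=1 D=13 P=8
Draw 7: a1=0.322, a2=1.784, a3=1.760, a4=3.480, a0=7.346; τ=−ln(0.3893)/7.346=0.128 → t=0.626; u2·a0=0.2589·7.346=1.902; a1=0.322 < 1.902 ≤ a1+a2=2.106 → R2 fires; G=2 D=15 P=7
Draw 8: a1=0.644, a2=1.561, a3=3.080, a4=3.045, a0=8.330; τ=−ln(0.0547)/8.330=0.349 → t=0.975; u2·a0=0.2456·8.330=2.046; a1=0.644 < 2.046 ≤ a1+a2=2.205 → R2 fires; G=3 D=17 P=6
Draw 9: a1=0.966, a2=1.338, a3=3.960, a4=2.610, a0=8.874; τ=−ln(0.6611)/8.874=0.047 → t=1.022; u2·a0=0.4767·8.874=4.230; a1+a2=2.304 < 4.230 ≤ a1+…+a3=6.264 → R3 fires; G=2 D=18 P=6
Draw 10: a1=0.644, a2=1.338, a3=2.640, a4=2.610, a0=7.232; τ=−ln(0.6019)/7.232=0.070 → t=1.092 > T=1.07: stop.
Read off P at T=1.07: 6

P at T = 6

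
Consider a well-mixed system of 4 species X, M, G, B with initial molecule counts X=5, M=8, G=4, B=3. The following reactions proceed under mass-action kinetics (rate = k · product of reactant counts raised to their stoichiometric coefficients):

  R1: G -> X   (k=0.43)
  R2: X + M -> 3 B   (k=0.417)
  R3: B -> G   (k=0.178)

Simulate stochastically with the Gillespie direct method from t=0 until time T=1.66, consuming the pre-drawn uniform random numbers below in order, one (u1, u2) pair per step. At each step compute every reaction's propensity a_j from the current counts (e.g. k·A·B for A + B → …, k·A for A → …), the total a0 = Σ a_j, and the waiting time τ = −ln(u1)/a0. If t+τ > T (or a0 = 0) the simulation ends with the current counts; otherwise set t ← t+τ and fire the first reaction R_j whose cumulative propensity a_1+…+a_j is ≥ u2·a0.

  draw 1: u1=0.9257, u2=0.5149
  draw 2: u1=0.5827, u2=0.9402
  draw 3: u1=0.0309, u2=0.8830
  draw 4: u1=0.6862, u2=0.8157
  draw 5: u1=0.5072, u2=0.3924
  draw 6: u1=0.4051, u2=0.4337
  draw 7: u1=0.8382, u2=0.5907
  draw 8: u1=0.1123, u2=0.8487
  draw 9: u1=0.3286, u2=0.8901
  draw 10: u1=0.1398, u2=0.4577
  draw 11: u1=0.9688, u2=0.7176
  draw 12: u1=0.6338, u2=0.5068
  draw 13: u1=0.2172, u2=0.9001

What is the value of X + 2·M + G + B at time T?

Check how each reaction changes W = X + 2·M + G + B (weight of products minus weight of reactants):
R1: G -> X: (1·1) − (1·1) = 1 − 1 = 0
R2: X + M -> 3 B: (1·3) − (1·1 + 2·1) = 3 − 3 = 0
R3: B -> G: (1·1) − (1·1) = 1 − 1 = 0
Every reaction leaves W unchanged, so W is conserved and no simulation is needed: W(T) = W(0) = 5 + 2·8 + 4 + 3 = 28

Value at T = 28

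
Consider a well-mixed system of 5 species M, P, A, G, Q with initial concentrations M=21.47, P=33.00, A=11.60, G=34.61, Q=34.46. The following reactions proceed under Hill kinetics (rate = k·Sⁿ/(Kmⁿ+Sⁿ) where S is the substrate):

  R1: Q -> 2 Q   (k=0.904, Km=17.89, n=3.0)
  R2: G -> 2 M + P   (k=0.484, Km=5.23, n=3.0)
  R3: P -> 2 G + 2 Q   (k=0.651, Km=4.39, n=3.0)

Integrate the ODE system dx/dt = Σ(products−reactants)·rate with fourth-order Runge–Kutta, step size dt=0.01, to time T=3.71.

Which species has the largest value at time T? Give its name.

Dominant species at T: Q

RK4 with dt=0.01: 371 steps to T=3.71. Trajectory (selected grid times):
t=0.00: M=21.47 P=33.00 A=11.60 G=34.61 Q=34.46
t=0.41: M=21.87 P=32.93 A=11.60 G=34.94 Q=35.32
t=0.82: M=22.26 P=32.86 A=11.60 G=35.28 Q=36.18
t=1.24: M=22.67 P=32.79 A=11.60 G=35.62 Q=37.07
t=1.65: M=23.06 P=32.72 A=11.60 G=35.96 Q=37.93
t=2.06: M=23.46 P=32.66 A=11.60 G=36.29 Q=38.80
t=2.47: M=23.85 P=32.59 A=11.60 G=36.63 Q=39.67
t=2.89: M=24.26 P=32.52 A=11.60 G=36.97 Q=40.57
t=3.30: M=24.65 P=32.45 A=11.60 G=37.30 Q=41.44
t=3.71: M=25.05 P=32.38 A=11.60 G=37.64 Q=42.32
At T=3.71: M=25.05 P=32.38 A=11.60 G=37.64 Q=42.32; the largest is Q.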